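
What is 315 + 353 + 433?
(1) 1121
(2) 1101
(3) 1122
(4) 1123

First: 315 + 353 = 668
Then: 668 + 433 = 1101
2) 1101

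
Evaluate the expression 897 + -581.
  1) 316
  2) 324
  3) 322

897 + -581 = 316
1) 316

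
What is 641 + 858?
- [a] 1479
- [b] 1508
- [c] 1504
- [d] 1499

641 + 858 = 1499
d) 1499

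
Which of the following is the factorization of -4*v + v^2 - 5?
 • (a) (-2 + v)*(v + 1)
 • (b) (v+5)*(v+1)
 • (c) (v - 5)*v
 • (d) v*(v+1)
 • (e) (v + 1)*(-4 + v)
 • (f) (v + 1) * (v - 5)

We need to factor -4*v + v^2 - 5.
The factored form is (v + 1) * (v - 5).
f) (v + 1) * (v - 5)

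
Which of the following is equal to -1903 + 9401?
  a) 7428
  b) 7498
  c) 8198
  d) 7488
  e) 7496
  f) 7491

-1903 + 9401 = 7498
b) 7498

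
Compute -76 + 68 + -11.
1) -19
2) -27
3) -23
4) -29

First: -76 + 68 = -8
Then: -8 + -11 = -19
1) -19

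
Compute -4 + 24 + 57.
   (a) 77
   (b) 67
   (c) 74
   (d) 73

First: -4 + 24 = 20
Then: 20 + 57 = 77
a) 77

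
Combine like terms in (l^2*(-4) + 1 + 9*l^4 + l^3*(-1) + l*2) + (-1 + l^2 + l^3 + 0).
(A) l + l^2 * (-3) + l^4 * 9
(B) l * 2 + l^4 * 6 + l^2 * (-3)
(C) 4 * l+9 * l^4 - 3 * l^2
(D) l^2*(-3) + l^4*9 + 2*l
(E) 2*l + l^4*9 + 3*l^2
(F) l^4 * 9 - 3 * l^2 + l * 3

Adding the polynomials and combining like terms:
(l^2*(-4) + 1 + 9*l^4 + l^3*(-1) + l*2) + (-1 + l^2 + l^3 + 0)
= l^2*(-3) + l^4*9 + 2*l
D) l^2*(-3) + l^4*9 + 2*l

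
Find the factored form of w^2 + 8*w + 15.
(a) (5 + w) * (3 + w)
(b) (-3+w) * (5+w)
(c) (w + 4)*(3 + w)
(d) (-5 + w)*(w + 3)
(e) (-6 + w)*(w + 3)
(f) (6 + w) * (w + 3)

We need to factor w^2 + 8*w + 15.
The factored form is (5 + w) * (3 + w).
a) (5 + w) * (3 + w)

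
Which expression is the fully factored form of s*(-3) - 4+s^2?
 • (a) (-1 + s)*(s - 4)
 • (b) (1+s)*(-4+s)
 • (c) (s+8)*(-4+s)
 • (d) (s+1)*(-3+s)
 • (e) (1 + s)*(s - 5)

We need to factor s*(-3) - 4+s^2.
The factored form is (1+s)*(-4+s).
b) (1+s)*(-4+s)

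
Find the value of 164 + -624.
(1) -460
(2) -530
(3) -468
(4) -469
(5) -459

164 + -624 = -460
1) -460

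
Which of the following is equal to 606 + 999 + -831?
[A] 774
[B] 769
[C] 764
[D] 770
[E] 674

First: 606 + 999 = 1605
Then: 1605 + -831 = 774
A) 774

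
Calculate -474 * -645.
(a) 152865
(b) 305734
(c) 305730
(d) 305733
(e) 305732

-474 * -645 = 305730
c) 305730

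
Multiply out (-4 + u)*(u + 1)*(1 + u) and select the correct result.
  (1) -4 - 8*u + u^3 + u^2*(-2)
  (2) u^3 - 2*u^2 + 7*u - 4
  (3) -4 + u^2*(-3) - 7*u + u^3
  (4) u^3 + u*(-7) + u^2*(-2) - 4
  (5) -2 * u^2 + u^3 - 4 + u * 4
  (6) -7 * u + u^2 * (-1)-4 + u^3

Expanding (-4 + u)*(u + 1)*(1 + u):
= u^3 + u*(-7) + u^2*(-2) - 4
4) u^3 + u*(-7) + u^2*(-2) - 4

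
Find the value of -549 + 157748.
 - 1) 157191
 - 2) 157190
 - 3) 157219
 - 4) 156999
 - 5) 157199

-549 + 157748 = 157199
5) 157199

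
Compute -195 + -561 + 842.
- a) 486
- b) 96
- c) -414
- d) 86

First: -195 + -561 = -756
Then: -756 + 842 = 86
d) 86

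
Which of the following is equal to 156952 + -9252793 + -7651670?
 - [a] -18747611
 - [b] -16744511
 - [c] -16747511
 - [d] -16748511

First: 156952 + -9252793 = -9095841
Then: -9095841 + -7651670 = -16747511
c) -16747511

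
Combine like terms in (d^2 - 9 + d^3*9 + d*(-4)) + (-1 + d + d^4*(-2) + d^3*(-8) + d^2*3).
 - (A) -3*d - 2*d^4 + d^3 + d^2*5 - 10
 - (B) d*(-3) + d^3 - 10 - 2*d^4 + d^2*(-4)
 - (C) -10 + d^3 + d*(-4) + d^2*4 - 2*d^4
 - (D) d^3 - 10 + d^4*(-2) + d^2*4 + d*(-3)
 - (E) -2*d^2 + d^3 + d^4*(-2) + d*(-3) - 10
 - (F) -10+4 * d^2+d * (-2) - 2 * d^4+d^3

Adding the polynomials and combining like terms:
(d^2 - 9 + d^3*9 + d*(-4)) + (-1 + d + d^4*(-2) + d^3*(-8) + d^2*3)
= d^3 - 10 + d^4*(-2) + d^2*4 + d*(-3)
D) d^3 - 10 + d^4*(-2) + d^2*4 + d*(-3)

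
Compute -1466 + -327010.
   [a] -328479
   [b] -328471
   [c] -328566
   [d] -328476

-1466 + -327010 = -328476
d) -328476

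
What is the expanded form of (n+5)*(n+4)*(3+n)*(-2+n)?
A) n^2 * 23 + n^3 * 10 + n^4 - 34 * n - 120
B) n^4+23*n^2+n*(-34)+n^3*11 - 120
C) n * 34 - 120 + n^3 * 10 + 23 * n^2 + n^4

Expanding (n+5)*(n+4)*(3+n)*(-2+n):
= n^2 * 23 + n^3 * 10 + n^4 - 34 * n - 120
A) n^2 * 23 + n^3 * 10 + n^4 - 34 * n - 120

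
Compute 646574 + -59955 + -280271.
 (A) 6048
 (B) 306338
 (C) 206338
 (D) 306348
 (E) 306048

First: 646574 + -59955 = 586619
Then: 586619 + -280271 = 306348
D) 306348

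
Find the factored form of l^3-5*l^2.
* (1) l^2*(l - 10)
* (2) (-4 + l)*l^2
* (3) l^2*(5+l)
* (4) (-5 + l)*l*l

We need to factor l^3-5*l^2.
The factored form is (-5 + l)*l*l.
4) (-5 + l)*l*l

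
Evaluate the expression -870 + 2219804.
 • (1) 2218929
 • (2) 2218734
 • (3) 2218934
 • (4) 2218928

-870 + 2219804 = 2218934
3) 2218934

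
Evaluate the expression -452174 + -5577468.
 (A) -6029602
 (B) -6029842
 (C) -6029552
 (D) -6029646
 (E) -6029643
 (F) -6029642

-452174 + -5577468 = -6029642
F) -6029642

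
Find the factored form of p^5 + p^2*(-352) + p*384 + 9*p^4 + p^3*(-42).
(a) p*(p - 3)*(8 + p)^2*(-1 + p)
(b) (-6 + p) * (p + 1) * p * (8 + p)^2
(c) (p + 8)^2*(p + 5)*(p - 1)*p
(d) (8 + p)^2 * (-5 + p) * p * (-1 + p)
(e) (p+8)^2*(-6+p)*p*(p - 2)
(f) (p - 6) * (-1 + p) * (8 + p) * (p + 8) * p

We need to factor p^5 + p^2*(-352) + p*384 + 9*p^4 + p^3*(-42).
The factored form is (p - 6) * (-1 + p) * (8 + p) * (p + 8) * p.
f) (p - 6) * (-1 + p) * (8 + p) * (p + 8) * p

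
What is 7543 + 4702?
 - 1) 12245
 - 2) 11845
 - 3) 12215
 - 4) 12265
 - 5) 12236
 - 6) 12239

7543 + 4702 = 12245
1) 12245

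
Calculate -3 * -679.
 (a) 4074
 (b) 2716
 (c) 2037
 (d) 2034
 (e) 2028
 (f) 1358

-3 * -679 = 2037
c) 2037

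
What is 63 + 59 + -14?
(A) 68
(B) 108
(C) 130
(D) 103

First: 63 + 59 = 122
Then: 122 + -14 = 108
B) 108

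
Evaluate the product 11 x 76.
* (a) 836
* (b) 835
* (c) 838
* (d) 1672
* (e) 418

11 * 76 = 836
a) 836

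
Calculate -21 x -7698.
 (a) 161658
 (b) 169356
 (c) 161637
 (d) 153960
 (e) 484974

-21 * -7698 = 161658
a) 161658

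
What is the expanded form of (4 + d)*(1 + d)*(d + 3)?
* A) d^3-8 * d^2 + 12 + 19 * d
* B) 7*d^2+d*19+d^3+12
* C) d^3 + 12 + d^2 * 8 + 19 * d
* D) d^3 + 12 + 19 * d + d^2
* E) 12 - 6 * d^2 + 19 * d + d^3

Expanding (4 + d)*(1 + d)*(d + 3):
= d^3 + 12 + d^2 * 8 + 19 * d
C) d^3 + 12 + d^2 * 8 + 19 * d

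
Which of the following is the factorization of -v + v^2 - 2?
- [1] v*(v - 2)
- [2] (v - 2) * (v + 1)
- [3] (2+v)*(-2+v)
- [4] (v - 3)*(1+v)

We need to factor -v + v^2 - 2.
The factored form is (v - 2) * (v + 1).
2) (v - 2) * (v + 1)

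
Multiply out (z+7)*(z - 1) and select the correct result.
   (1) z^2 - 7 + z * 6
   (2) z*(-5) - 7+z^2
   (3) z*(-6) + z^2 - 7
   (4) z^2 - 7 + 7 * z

Expanding (z+7)*(z - 1):
= z^2 - 7 + z * 6
1) z^2 - 7 + z * 6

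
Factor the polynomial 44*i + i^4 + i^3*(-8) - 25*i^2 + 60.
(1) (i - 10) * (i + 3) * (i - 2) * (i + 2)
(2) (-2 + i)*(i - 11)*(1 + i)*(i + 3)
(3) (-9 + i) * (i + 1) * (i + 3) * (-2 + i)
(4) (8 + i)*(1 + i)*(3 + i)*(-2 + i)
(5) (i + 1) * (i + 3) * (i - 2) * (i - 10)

We need to factor 44*i + i^4 + i^3*(-8) - 25*i^2 + 60.
The factored form is (i + 1) * (i + 3) * (i - 2) * (i - 10).
5) (i + 1) * (i + 3) * (i - 2) * (i - 10)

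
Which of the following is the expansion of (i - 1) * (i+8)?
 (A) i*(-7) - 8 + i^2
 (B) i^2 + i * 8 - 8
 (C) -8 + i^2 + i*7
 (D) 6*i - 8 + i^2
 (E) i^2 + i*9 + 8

Expanding (i - 1) * (i+8):
= -8 + i^2 + i*7
C) -8 + i^2 + i*7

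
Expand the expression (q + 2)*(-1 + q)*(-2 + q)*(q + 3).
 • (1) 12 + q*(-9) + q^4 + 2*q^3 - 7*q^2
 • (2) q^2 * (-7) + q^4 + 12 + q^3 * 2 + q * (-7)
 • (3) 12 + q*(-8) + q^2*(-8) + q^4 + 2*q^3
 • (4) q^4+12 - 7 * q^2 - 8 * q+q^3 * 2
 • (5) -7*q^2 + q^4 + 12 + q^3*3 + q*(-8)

Expanding (q + 2)*(-1 + q)*(-2 + q)*(q + 3):
= q^4+12 - 7 * q^2 - 8 * q+q^3 * 2
4) q^4+12 - 7 * q^2 - 8 * q+q^3 * 2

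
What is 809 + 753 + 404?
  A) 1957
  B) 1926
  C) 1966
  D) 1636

First: 809 + 753 = 1562
Then: 1562 + 404 = 1966
C) 1966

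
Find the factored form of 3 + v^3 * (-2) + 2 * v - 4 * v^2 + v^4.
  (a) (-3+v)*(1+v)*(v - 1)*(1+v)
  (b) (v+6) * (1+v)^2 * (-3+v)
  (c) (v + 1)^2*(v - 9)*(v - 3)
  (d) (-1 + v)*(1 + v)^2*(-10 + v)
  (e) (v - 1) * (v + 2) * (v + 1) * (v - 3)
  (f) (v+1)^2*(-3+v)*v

We need to factor 3 + v^3 * (-2) + 2 * v - 4 * v^2 + v^4.
The factored form is (-3+v)*(1+v)*(v - 1)*(1+v).
a) (-3+v)*(1+v)*(v - 1)*(1+v)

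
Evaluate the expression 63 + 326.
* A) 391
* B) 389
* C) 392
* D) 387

63 + 326 = 389
B) 389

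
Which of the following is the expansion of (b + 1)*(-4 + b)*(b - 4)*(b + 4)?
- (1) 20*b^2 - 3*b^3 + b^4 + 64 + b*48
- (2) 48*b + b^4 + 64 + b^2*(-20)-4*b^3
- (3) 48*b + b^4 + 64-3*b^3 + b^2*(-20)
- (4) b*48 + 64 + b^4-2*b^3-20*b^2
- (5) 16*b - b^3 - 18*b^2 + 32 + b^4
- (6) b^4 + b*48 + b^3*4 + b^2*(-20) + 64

Expanding (b + 1)*(-4 + b)*(b - 4)*(b + 4):
= 48*b + b^4 + 64-3*b^3 + b^2*(-20)
3) 48*b + b^4 + 64-3*b^3 + b^2*(-20)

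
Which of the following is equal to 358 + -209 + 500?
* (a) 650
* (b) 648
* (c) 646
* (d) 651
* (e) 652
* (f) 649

First: 358 + -209 = 149
Then: 149 + 500 = 649
f) 649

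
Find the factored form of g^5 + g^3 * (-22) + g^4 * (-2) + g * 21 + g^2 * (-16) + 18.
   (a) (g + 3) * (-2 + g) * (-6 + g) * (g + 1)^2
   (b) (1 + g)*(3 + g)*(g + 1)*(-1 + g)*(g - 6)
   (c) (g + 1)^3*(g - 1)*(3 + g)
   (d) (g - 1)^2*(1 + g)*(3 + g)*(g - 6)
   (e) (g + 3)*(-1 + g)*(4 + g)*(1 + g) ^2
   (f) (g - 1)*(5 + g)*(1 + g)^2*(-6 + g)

We need to factor g^5 + g^3 * (-22) + g^4 * (-2) + g * 21 + g^2 * (-16) + 18.
The factored form is (1 + g)*(3 + g)*(g + 1)*(-1 + g)*(g - 6).
b) (1 + g)*(3 + g)*(g + 1)*(-1 + g)*(g - 6)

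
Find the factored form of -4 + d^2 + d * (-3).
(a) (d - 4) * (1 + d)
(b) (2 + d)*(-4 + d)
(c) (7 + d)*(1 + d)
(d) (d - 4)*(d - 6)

We need to factor -4 + d^2 + d * (-3).
The factored form is (d - 4) * (1 + d).
a) (d - 4) * (1 + d)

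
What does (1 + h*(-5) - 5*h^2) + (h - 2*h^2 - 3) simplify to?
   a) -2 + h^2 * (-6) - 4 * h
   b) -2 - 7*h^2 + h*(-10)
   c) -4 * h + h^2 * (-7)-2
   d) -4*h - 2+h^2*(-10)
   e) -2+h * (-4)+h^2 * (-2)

Adding the polynomials and combining like terms:
(1 + h*(-5) - 5*h^2) + (h - 2*h^2 - 3)
= -4 * h + h^2 * (-7)-2
c) -4 * h + h^2 * (-7)-2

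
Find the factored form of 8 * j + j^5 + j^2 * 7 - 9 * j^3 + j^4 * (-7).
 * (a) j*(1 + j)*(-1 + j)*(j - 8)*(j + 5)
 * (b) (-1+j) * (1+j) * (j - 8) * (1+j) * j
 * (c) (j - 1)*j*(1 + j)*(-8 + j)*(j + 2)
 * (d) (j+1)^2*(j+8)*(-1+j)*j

We need to factor 8 * j + j^5 + j^2 * 7 - 9 * j^3 + j^4 * (-7).
The factored form is (-1+j) * (1+j) * (j - 8) * (1+j) * j.
b) (-1+j) * (1+j) * (j - 8) * (1+j) * j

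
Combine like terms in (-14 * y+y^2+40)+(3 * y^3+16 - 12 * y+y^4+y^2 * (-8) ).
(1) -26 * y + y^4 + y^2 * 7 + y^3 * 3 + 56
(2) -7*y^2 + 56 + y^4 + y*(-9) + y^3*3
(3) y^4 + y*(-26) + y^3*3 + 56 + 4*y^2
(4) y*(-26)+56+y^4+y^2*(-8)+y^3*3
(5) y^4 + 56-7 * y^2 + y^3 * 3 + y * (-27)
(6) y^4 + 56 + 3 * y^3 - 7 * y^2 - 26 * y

Adding the polynomials and combining like terms:
(-14*y + y^2 + 40) + (3*y^3 + 16 - 12*y + y^4 + y^2*(-8))
= y^4 + 56 + 3 * y^3 - 7 * y^2 - 26 * y
6) y^4 + 56 + 3 * y^3 - 7 * y^2 - 26 * y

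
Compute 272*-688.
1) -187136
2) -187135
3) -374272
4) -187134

272 * -688 = -187136
1) -187136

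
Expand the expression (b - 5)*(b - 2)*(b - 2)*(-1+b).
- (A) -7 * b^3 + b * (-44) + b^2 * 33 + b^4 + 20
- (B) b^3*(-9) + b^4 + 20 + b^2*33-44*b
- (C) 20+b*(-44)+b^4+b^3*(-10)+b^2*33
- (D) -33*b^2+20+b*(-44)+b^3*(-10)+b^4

Expanding (b - 5)*(b - 2)*(b - 2)*(-1+b):
= 20+b*(-44)+b^4+b^3*(-10)+b^2*33
C) 20+b*(-44)+b^4+b^3*(-10)+b^2*33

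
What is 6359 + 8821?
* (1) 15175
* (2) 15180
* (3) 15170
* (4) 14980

6359 + 8821 = 15180
2) 15180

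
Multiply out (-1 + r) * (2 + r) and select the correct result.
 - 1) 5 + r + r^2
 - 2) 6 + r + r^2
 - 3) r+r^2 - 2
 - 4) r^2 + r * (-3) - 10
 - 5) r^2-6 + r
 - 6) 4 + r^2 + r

Expanding (-1 + r) * (2 + r):
= r+r^2 - 2
3) r+r^2 - 2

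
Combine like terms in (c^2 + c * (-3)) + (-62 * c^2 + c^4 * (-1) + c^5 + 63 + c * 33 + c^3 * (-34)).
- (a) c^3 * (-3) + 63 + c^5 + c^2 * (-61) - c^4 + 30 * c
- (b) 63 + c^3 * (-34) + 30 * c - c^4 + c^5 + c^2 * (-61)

Adding the polynomials and combining like terms:
(c^2 + c*(-3)) + (-62*c^2 + c^4*(-1) + c^5 + 63 + c*33 + c^3*(-34))
= 63 + c^3 * (-34) + 30 * c - c^4 + c^5 + c^2 * (-61)
b) 63 + c^3 * (-34) + 30 * c - c^4 + c^5 + c^2 * (-61)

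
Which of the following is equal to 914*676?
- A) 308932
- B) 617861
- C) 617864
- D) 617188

914 * 676 = 617864
C) 617864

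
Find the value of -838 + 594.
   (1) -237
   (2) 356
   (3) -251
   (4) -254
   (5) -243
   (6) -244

-838 + 594 = -244
6) -244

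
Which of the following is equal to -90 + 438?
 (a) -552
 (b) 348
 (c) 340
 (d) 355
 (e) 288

-90 + 438 = 348
b) 348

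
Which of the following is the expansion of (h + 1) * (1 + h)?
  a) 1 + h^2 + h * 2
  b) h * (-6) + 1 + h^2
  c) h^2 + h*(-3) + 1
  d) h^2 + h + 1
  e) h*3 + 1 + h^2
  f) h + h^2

Expanding (h + 1) * (1 + h):
= 1 + h^2 + h * 2
a) 1 + h^2 + h * 2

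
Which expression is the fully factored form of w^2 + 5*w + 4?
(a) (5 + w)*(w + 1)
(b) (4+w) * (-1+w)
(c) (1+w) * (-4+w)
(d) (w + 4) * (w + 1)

We need to factor w^2 + 5*w + 4.
The factored form is (w + 4) * (w + 1).
d) (w + 4) * (w + 1)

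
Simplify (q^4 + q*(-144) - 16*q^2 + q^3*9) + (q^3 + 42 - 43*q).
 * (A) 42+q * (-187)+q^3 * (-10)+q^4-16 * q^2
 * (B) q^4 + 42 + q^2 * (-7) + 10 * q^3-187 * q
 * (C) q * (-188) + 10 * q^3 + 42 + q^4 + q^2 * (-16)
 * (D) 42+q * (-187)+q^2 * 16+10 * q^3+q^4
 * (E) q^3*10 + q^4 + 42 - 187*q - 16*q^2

Adding the polynomials and combining like terms:
(q^4 + q*(-144) - 16*q^2 + q^3*9) + (q^3 + 42 - 43*q)
= q^3*10 + q^4 + 42 - 187*q - 16*q^2
E) q^3*10 + q^4 + 42 - 187*q - 16*q^2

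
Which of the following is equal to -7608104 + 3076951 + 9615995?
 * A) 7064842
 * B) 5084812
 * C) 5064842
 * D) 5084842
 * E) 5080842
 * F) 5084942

First: -7608104 + 3076951 = -4531153
Then: -4531153 + 9615995 = 5084842
D) 5084842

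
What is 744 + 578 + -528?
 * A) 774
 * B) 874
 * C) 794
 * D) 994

First: 744 + 578 = 1322
Then: 1322 + -528 = 794
C) 794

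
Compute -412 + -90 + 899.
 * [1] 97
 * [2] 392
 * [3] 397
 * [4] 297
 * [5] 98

First: -412 + -90 = -502
Then: -502 + 899 = 397
3) 397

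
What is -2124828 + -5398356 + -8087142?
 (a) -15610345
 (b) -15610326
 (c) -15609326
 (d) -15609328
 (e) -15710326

First: -2124828 + -5398356 = -7523184
Then: -7523184 + -8087142 = -15610326
b) -15610326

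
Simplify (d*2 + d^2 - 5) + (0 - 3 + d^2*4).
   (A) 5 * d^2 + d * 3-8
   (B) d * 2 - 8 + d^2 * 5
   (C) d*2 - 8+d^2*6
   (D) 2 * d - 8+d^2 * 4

Adding the polynomials and combining like terms:
(d*2 + d^2 - 5) + (0 - 3 + d^2*4)
= d * 2 - 8 + d^2 * 5
B) d * 2 - 8 + d^2 * 5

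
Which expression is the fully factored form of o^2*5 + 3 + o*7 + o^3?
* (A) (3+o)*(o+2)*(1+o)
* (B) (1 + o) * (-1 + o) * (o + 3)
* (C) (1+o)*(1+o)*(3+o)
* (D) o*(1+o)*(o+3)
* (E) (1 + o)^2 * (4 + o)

We need to factor o^2*5 + 3 + o*7 + o^3.
The factored form is (1+o)*(1+o)*(3+o).
C) (1+o)*(1+o)*(3+o)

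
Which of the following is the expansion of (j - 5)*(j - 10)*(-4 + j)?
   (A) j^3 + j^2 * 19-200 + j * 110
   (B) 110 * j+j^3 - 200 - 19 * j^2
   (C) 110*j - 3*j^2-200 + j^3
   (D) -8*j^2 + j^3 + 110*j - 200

Expanding (j - 5)*(j - 10)*(-4 + j):
= 110 * j+j^3 - 200 - 19 * j^2
B) 110 * j+j^3 - 200 - 19 * j^2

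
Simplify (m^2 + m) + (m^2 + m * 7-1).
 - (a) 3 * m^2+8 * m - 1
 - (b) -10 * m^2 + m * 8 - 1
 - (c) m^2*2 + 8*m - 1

Adding the polynomials and combining like terms:
(m^2 + m) + (m^2 + m*7 - 1)
= m^2*2 + 8*m - 1
c) m^2*2 + 8*m - 1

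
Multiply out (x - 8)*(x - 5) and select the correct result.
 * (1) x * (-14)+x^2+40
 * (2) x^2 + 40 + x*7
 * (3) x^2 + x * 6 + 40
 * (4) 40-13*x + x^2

Expanding (x - 8)*(x - 5):
= 40-13*x + x^2
4) 40-13*x + x^2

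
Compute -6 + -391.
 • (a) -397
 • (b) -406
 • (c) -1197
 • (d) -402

-6 + -391 = -397
a) -397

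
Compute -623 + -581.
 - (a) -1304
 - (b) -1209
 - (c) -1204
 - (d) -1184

-623 + -581 = -1204
c) -1204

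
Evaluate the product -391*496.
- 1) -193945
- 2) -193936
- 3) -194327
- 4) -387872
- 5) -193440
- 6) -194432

-391 * 496 = -193936
2) -193936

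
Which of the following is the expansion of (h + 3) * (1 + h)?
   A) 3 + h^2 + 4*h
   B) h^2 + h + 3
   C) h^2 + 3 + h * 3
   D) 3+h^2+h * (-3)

Expanding (h + 3) * (1 + h):
= 3 + h^2 + 4*h
A) 3 + h^2 + 4*h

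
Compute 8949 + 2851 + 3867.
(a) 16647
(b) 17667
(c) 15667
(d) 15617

First: 8949 + 2851 = 11800
Then: 11800 + 3867 = 15667
c) 15667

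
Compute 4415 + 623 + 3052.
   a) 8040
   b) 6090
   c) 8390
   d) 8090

First: 4415 + 623 = 5038
Then: 5038 + 3052 = 8090
d) 8090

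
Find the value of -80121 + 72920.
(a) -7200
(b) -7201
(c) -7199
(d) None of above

-80121 + 72920 = -7201
b) -7201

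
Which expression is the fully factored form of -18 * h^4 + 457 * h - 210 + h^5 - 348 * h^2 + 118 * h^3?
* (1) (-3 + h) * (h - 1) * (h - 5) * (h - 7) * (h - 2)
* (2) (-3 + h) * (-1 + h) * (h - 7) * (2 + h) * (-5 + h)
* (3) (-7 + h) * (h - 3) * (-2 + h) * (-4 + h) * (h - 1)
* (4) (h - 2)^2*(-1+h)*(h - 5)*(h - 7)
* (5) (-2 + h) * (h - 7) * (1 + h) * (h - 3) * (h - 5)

We need to factor -18 * h^4 + 457 * h - 210 + h^5 - 348 * h^2 + 118 * h^3.
The factored form is (-3 + h) * (h - 1) * (h - 5) * (h - 7) * (h - 2).
1) (-3 + h) * (h - 1) * (h - 5) * (h - 7) * (h - 2)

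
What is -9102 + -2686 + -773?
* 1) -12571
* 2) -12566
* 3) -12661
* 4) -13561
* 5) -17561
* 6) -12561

First: -9102 + -2686 = -11788
Then: -11788 + -773 = -12561
6) -12561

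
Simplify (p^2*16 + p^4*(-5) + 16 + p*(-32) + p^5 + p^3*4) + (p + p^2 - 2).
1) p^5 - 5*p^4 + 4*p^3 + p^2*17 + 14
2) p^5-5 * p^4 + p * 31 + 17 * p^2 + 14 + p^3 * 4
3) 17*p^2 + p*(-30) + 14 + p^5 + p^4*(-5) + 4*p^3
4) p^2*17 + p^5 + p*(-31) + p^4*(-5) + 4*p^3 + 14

Adding the polynomials and combining like terms:
(p^2*16 + p^4*(-5) + 16 + p*(-32) + p^5 + p^3*4) + (p + p^2 - 2)
= p^2*17 + p^5 + p*(-31) + p^4*(-5) + 4*p^3 + 14
4) p^2*17 + p^5 + p*(-31) + p^4*(-5) + 4*p^3 + 14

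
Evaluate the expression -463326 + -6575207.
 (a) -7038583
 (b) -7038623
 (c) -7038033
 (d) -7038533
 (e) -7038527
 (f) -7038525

-463326 + -6575207 = -7038533
d) -7038533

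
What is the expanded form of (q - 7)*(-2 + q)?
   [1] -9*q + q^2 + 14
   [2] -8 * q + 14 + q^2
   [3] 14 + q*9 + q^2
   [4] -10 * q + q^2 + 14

Expanding (q - 7)*(-2 + q):
= -9*q + q^2 + 14
1) -9*q + q^2 + 14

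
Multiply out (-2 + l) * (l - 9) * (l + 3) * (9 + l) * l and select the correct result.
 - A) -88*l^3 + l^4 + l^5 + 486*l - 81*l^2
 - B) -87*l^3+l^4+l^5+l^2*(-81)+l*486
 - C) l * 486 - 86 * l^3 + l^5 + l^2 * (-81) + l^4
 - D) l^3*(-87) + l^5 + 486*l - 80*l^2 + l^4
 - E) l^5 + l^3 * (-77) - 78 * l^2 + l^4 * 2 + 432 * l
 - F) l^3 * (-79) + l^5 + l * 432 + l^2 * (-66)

Expanding (-2 + l) * (l - 9) * (l + 3) * (9 + l) * l:
= -87*l^3+l^4+l^5+l^2*(-81)+l*486
B) -87*l^3+l^4+l^5+l^2*(-81)+l*486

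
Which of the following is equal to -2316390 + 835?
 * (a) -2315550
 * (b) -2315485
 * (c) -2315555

-2316390 + 835 = -2315555
c) -2315555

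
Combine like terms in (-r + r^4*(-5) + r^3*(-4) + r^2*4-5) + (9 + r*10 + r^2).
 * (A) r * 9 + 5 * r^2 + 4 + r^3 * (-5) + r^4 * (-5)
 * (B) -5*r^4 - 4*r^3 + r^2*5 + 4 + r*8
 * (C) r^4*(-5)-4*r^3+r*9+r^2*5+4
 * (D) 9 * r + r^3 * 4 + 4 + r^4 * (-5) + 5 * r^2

Adding the polynomials and combining like terms:
(-r + r^4*(-5) + r^3*(-4) + r^2*4 - 5) + (9 + r*10 + r^2)
= r^4*(-5)-4*r^3+r*9+r^2*5+4
C) r^4*(-5)-4*r^3+r*9+r^2*5+4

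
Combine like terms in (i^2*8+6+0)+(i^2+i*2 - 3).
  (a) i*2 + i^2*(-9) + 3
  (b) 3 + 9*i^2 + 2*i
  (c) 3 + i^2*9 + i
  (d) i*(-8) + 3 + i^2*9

Adding the polynomials and combining like terms:
(i^2*8 + 6 + 0) + (i^2 + i*2 - 3)
= 3 + 9*i^2 + 2*i
b) 3 + 9*i^2 + 2*i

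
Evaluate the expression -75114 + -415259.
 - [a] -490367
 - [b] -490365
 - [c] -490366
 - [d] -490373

-75114 + -415259 = -490373
d) -490373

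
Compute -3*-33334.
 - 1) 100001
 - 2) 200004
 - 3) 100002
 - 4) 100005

-3 * -33334 = 100002
3) 100002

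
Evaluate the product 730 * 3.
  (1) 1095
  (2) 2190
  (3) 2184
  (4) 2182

730 * 3 = 2190
2) 2190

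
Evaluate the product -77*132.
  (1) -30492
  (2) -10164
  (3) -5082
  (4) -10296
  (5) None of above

-77 * 132 = -10164
2) -10164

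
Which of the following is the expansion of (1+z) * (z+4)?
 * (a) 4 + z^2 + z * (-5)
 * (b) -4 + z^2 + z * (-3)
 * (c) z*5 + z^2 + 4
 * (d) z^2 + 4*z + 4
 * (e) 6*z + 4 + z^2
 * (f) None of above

Expanding (1+z) * (z+4):
= z*5 + z^2 + 4
c) z*5 + z^2 + 4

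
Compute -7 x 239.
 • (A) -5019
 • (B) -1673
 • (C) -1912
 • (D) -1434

-7 * 239 = -1673
B) -1673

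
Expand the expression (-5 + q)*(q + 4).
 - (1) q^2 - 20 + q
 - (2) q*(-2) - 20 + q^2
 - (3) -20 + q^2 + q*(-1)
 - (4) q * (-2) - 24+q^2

Expanding (-5 + q)*(q + 4):
= -20 + q^2 + q*(-1)
3) -20 + q^2 + q*(-1)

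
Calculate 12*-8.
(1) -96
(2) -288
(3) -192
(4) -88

12 * -8 = -96
1) -96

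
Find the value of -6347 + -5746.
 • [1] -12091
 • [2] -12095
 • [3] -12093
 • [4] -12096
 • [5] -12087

-6347 + -5746 = -12093
3) -12093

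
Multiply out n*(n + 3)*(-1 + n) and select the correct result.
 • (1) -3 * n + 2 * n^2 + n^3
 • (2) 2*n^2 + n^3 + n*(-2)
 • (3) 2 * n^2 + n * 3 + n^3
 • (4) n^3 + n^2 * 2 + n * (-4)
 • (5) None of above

Expanding n*(n + 3)*(-1 + n):
= -3 * n + 2 * n^2 + n^3
1) -3 * n + 2 * n^2 + n^3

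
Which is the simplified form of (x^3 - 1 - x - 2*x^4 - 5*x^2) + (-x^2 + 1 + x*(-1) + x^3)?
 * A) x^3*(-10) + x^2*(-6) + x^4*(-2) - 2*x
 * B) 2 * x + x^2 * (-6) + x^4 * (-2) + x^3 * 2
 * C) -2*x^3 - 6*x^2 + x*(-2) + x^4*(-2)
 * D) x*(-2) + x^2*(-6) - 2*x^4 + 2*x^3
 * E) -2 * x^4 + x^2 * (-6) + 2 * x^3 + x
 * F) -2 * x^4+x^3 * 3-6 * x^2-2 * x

Adding the polynomials and combining like terms:
(x^3 - 1 - x - 2*x^4 - 5*x^2) + (-x^2 + 1 + x*(-1) + x^3)
= x*(-2) + x^2*(-6) - 2*x^4 + 2*x^3
D) x*(-2) + x^2*(-6) - 2*x^4 + 2*x^3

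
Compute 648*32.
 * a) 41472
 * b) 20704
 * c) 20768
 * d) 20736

648 * 32 = 20736
d) 20736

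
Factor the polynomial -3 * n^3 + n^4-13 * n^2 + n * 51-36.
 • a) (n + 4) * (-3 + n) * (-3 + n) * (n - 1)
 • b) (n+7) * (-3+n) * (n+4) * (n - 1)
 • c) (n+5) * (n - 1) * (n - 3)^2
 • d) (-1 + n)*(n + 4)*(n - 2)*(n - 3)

We need to factor -3 * n^3 + n^4-13 * n^2 + n * 51-36.
The factored form is (n + 4) * (-3 + n) * (-3 + n) * (n - 1).
a) (n + 4) * (-3 + n) * (-3 + n) * (n - 1)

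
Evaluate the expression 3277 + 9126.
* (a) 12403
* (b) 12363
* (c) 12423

3277 + 9126 = 12403
a) 12403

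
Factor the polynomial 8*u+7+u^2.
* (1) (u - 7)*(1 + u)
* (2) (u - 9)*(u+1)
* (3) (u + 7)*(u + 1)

We need to factor 8*u+7+u^2.
The factored form is (u + 7)*(u + 1).
3) (u + 7)*(u + 1)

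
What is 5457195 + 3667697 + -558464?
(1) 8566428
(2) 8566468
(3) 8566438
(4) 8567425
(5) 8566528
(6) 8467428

First: 5457195 + 3667697 = 9124892
Then: 9124892 + -558464 = 8566428
1) 8566428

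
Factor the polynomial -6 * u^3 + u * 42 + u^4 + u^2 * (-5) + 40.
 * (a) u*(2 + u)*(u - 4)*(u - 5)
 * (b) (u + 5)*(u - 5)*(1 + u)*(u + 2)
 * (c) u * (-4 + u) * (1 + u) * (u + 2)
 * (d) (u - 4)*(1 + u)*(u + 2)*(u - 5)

We need to factor -6 * u^3 + u * 42 + u^4 + u^2 * (-5) + 40.
The factored form is (u - 4)*(1 + u)*(u + 2)*(u - 5).
d) (u - 4)*(1 + u)*(u + 2)*(u - 5)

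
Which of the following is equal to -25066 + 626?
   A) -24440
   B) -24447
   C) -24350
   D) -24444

-25066 + 626 = -24440
A) -24440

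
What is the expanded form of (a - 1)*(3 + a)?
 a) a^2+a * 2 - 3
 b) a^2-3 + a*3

Expanding (a - 1)*(3 + a):
= a^2+a * 2 - 3
a) a^2+a * 2 - 3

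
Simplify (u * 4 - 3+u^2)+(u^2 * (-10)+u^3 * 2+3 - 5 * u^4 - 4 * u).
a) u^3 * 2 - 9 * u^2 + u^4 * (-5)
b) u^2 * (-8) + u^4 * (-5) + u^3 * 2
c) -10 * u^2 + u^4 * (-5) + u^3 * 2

Adding the polynomials and combining like terms:
(u*4 - 3 + u^2) + (u^2*(-10) + u^3*2 + 3 - 5*u^4 - 4*u)
= u^3 * 2 - 9 * u^2 + u^4 * (-5)
a) u^3 * 2 - 9 * u^2 + u^4 * (-5)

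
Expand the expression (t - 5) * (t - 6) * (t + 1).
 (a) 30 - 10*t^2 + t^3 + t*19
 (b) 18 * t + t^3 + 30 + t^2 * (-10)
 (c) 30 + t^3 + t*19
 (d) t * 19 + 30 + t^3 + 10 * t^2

Expanding (t - 5) * (t - 6) * (t + 1):
= 30 - 10*t^2 + t^3 + t*19
a) 30 - 10*t^2 + t^3 + t*19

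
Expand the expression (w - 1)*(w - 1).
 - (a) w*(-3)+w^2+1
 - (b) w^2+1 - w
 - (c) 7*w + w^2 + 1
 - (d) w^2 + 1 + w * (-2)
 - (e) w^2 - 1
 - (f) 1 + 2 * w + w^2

Expanding (w - 1)*(w - 1):
= w^2 + 1 + w * (-2)
d) w^2 + 1 + w * (-2)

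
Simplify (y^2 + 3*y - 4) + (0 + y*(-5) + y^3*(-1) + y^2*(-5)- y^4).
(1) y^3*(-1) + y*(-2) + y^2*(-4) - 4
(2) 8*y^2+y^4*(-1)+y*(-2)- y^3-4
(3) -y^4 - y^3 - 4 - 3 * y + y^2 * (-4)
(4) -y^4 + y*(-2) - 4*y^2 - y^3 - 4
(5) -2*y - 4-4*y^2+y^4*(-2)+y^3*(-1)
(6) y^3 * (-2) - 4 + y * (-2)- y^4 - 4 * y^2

Adding the polynomials and combining like terms:
(y^2 + 3*y - 4) + (0 + y*(-5) + y^3*(-1) + y^2*(-5) - y^4)
= -y^4 + y*(-2) - 4*y^2 - y^3 - 4
4) -y^4 + y*(-2) - 4*y^2 - y^3 - 4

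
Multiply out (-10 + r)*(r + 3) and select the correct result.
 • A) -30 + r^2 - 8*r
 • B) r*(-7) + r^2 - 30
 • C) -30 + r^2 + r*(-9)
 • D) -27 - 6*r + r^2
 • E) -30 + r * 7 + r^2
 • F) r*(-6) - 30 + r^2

Expanding (-10 + r)*(r + 3):
= r*(-7) + r^2 - 30
B) r*(-7) + r^2 - 30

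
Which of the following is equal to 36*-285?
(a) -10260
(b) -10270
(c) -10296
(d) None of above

36 * -285 = -10260
a) -10260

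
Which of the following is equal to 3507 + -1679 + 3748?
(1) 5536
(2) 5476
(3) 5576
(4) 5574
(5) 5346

First: 3507 + -1679 = 1828
Then: 1828 + 3748 = 5576
3) 5576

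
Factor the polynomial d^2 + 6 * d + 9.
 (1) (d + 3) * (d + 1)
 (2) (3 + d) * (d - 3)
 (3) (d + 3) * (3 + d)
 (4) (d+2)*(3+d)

We need to factor d^2 + 6 * d + 9.
The factored form is (d + 3) * (3 + d).
3) (d + 3) * (3 + d)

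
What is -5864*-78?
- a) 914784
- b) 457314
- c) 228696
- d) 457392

-5864 * -78 = 457392
d) 457392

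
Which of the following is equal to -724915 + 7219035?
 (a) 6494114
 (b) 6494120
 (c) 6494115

-724915 + 7219035 = 6494120
b) 6494120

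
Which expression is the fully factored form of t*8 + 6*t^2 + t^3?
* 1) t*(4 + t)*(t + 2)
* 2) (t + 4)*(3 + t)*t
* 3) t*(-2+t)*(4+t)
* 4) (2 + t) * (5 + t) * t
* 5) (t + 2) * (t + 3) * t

We need to factor t*8 + 6*t^2 + t^3.
The factored form is t*(4 + t)*(t + 2).
1) t*(4 + t)*(t + 2)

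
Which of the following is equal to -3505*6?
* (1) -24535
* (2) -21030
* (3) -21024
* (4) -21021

-3505 * 6 = -21030
2) -21030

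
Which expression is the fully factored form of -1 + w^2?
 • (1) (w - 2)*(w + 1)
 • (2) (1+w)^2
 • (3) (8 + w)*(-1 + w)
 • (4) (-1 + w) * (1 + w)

We need to factor -1 + w^2.
The factored form is (-1 + w) * (1 + w).
4) (-1 + w) * (1 + w)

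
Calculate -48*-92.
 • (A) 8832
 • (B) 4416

-48 * -92 = 4416
B) 4416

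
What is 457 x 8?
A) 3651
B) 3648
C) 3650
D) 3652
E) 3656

457 * 8 = 3656
E) 3656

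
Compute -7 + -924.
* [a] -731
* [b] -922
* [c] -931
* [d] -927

-7 + -924 = -931
c) -931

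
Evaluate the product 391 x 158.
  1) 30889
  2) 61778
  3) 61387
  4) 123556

391 * 158 = 61778
2) 61778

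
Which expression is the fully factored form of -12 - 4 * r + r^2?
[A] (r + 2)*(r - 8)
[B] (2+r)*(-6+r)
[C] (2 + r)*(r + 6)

We need to factor -12 - 4 * r + r^2.
The factored form is (2+r)*(-6+r).
B) (2+r)*(-6+r)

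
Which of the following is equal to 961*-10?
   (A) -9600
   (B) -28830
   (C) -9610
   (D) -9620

961 * -10 = -9610
C) -9610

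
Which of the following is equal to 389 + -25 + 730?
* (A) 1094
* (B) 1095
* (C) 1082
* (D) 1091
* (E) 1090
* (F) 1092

First: 389 + -25 = 364
Then: 364 + 730 = 1094
A) 1094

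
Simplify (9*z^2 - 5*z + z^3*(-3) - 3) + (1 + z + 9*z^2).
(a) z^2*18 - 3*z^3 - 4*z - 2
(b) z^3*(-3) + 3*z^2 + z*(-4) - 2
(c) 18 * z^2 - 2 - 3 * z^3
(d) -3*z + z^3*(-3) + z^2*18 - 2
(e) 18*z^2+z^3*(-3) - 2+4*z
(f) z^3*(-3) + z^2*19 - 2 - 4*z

Adding the polynomials and combining like terms:
(9*z^2 - 5*z + z^3*(-3) - 3) + (1 + z + 9*z^2)
= z^2*18 - 3*z^3 - 4*z - 2
a) z^2*18 - 3*z^3 - 4*z - 2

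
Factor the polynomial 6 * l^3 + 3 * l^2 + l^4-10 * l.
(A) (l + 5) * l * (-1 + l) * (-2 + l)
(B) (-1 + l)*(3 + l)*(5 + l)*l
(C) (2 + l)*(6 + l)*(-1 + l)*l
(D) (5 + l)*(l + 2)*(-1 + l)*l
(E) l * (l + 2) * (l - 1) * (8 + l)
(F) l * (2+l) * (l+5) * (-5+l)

We need to factor 6 * l^3 + 3 * l^2 + l^4-10 * l.
The factored form is (5 + l)*(l + 2)*(-1 + l)*l.
D) (5 + l)*(l + 2)*(-1 + l)*l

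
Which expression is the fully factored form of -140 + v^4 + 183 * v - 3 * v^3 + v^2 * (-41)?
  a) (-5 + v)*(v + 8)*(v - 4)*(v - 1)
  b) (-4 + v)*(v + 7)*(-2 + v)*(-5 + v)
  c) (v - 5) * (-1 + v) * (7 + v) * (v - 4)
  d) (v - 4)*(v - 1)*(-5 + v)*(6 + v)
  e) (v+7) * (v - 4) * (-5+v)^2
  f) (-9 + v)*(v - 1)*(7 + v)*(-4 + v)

We need to factor -140 + v^4 + 183 * v - 3 * v^3 + v^2 * (-41).
The factored form is (v - 5) * (-1 + v) * (7 + v) * (v - 4).
c) (v - 5) * (-1 + v) * (7 + v) * (v - 4)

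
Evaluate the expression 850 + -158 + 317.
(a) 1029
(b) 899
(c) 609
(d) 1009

First: 850 + -158 = 692
Then: 692 + 317 = 1009
d) 1009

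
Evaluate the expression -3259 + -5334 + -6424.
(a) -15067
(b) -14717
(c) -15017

First: -3259 + -5334 = -8593
Then: -8593 + -6424 = -15017
c) -15017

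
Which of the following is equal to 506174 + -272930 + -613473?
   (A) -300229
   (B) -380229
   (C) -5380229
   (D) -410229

First: 506174 + -272930 = 233244
Then: 233244 + -613473 = -380229
B) -380229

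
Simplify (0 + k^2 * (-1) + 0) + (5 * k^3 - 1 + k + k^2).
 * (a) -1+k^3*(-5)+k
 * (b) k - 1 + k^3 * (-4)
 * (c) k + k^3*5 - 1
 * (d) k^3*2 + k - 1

Adding the polynomials and combining like terms:
(0 + k^2*(-1) + 0) + (5*k^3 - 1 + k + k^2)
= k + k^3*5 - 1
c) k + k^3*5 - 1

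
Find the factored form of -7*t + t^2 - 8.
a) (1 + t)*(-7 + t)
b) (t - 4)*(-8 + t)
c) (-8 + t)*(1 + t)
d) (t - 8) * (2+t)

We need to factor -7*t + t^2 - 8.
The factored form is (-8 + t)*(1 + t).
c) (-8 + t)*(1 + t)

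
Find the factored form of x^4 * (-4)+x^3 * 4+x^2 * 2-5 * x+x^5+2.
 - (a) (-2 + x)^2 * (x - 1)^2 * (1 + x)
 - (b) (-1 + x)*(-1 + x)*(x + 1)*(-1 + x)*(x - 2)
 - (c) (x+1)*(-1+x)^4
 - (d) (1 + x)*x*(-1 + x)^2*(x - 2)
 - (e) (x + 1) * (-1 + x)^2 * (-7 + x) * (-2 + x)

We need to factor x^4 * (-4)+x^3 * 4+x^2 * 2-5 * x+x^5+2.
The factored form is (-1 + x)*(-1 + x)*(x + 1)*(-1 + x)*(x - 2).
b) (-1 + x)*(-1 + x)*(x + 1)*(-1 + x)*(x - 2)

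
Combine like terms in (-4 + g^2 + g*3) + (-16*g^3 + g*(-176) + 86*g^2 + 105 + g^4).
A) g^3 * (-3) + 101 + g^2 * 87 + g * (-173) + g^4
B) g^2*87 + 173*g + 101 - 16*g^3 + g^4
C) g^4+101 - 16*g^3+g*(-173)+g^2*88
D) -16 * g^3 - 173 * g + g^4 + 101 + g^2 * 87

Adding the polynomials and combining like terms:
(-4 + g^2 + g*3) + (-16*g^3 + g*(-176) + 86*g^2 + 105 + g^4)
= -16 * g^3 - 173 * g + g^4 + 101 + g^2 * 87
D) -16 * g^3 - 173 * g + g^4 + 101 + g^2 * 87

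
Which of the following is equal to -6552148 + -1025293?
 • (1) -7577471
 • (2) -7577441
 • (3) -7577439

-6552148 + -1025293 = -7577441
2) -7577441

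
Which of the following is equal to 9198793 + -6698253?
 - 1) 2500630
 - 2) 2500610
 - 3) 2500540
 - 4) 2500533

9198793 + -6698253 = 2500540
3) 2500540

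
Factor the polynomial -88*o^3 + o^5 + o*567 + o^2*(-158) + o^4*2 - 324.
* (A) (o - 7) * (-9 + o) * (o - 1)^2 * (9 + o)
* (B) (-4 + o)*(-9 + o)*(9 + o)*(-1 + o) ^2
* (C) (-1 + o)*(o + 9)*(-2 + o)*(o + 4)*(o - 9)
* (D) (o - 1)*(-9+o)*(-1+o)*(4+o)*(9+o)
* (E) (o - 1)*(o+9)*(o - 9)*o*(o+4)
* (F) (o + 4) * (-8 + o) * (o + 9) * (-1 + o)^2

We need to factor -88*o^3 + o^5 + o*567 + o^2*(-158) + o^4*2 - 324.
The factored form is (o - 1)*(-9+o)*(-1+o)*(4+o)*(9+o).
D) (o - 1)*(-9+o)*(-1+o)*(4+o)*(9+o)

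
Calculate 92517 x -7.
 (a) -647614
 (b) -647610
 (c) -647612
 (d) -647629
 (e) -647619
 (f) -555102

92517 * -7 = -647619
e) -647619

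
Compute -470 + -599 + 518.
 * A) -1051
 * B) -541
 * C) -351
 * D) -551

First: -470 + -599 = -1069
Then: -1069 + 518 = -551
D) -551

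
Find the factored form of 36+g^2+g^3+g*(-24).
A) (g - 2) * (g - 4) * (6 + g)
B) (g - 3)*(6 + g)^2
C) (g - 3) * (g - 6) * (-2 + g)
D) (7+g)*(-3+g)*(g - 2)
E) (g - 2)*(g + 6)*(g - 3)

We need to factor 36+g^2+g^3+g*(-24).
The factored form is (g - 2)*(g + 6)*(g - 3).
E) (g - 2)*(g + 6)*(g - 3)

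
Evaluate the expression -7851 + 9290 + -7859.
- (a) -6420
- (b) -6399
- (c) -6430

First: -7851 + 9290 = 1439
Then: 1439 + -7859 = -6420
a) -6420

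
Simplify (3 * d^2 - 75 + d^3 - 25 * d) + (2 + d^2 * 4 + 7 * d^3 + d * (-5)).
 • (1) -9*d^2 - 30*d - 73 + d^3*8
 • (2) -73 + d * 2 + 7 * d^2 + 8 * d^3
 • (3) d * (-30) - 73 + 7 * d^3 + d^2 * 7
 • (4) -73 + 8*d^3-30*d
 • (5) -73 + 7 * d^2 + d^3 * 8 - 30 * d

Adding the polynomials and combining like terms:
(3*d^2 - 75 + d^3 - 25*d) + (2 + d^2*4 + 7*d^3 + d*(-5))
= -73 + 7 * d^2 + d^3 * 8 - 30 * d
5) -73 + 7 * d^2 + d^3 * 8 - 30 * d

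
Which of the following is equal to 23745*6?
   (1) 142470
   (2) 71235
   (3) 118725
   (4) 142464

23745 * 6 = 142470
1) 142470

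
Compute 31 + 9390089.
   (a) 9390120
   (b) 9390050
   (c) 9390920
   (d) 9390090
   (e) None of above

31 + 9390089 = 9390120
a) 9390120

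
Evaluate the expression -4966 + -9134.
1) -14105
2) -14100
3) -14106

-4966 + -9134 = -14100
2) -14100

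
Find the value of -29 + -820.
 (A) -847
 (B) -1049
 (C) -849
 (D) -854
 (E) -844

-29 + -820 = -849
C) -849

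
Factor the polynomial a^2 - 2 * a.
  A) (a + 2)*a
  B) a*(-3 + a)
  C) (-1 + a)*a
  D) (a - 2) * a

We need to factor a^2 - 2 * a.
The factored form is (a - 2) * a.
D) (a - 2) * a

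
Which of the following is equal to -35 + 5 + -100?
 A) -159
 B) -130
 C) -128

First: -35 + 5 = -30
Then: -30 + -100 = -130
B) -130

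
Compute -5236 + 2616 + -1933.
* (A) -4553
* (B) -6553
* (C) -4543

First: -5236 + 2616 = -2620
Then: -2620 + -1933 = -4553
A) -4553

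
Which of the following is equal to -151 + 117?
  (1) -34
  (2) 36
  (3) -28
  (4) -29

-151 + 117 = -34
1) -34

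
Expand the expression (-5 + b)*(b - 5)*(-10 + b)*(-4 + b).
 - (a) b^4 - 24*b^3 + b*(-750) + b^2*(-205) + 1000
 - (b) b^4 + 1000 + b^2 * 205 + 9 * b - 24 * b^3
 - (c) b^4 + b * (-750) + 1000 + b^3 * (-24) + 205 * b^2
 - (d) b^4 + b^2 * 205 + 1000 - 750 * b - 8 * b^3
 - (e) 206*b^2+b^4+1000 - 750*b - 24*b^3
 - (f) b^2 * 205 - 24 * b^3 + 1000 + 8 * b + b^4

Expanding (-5 + b)*(b - 5)*(-10 + b)*(-4 + b):
= b^4 + b * (-750) + 1000 + b^3 * (-24) + 205 * b^2
c) b^4 + b * (-750) + 1000 + b^3 * (-24) + 205 * b^2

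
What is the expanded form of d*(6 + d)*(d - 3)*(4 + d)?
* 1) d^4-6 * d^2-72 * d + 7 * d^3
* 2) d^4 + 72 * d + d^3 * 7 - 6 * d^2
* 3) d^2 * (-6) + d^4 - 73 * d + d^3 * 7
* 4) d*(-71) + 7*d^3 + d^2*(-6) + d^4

Expanding d*(6 + d)*(d - 3)*(4 + d):
= d^4-6 * d^2-72 * d + 7 * d^3
1) d^4-6 * d^2-72 * d + 7 * d^3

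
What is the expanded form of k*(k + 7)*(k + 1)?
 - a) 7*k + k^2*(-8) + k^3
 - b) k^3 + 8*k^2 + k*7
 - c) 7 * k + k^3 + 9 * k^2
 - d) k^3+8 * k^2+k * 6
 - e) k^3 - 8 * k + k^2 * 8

Expanding k*(k + 7)*(k + 1):
= k^3 + 8*k^2 + k*7
b) k^3 + 8*k^2 + k*7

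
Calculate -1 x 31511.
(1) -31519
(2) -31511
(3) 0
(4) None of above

-1 * 31511 = -31511
2) -31511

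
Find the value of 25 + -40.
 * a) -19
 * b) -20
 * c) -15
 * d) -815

25 + -40 = -15
c) -15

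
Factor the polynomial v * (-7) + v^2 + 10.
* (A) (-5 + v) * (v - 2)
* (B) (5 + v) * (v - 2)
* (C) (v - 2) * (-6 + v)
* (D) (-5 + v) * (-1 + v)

We need to factor v * (-7) + v^2 + 10.
The factored form is (-5 + v) * (v - 2).
A) (-5 + v) * (v - 2)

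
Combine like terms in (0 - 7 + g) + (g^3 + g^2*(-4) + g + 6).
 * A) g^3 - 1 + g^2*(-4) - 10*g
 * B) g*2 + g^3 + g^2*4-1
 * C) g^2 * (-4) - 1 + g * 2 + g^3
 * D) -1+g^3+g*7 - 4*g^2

Adding the polynomials and combining like terms:
(0 - 7 + g) + (g^3 + g^2*(-4) + g + 6)
= g^2 * (-4) - 1 + g * 2 + g^3
C) g^2 * (-4) - 1 + g * 2 + g^3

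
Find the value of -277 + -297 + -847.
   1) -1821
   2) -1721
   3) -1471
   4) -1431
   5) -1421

First: -277 + -297 = -574
Then: -574 + -847 = -1421
5) -1421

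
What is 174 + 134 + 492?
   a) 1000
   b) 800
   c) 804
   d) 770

First: 174 + 134 = 308
Then: 308 + 492 = 800
b) 800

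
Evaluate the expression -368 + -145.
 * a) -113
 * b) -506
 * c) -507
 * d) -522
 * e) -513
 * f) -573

-368 + -145 = -513
e) -513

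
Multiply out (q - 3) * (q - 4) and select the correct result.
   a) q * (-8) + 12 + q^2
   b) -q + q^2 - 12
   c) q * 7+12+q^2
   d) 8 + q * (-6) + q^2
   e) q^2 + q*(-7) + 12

Expanding (q - 3) * (q - 4):
= q^2 + q*(-7) + 12
e) q^2 + q*(-7) + 12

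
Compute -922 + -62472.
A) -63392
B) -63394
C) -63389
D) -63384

-922 + -62472 = -63394
B) -63394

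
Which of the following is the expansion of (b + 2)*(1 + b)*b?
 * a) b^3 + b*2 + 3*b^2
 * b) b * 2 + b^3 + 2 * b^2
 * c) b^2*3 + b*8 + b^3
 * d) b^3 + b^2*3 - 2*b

Expanding (b + 2)*(1 + b)*b:
= b^3 + b*2 + 3*b^2
a) b^3 + b*2 + 3*b^2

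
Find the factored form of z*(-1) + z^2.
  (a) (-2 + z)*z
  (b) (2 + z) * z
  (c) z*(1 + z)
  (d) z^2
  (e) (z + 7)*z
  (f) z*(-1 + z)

We need to factor z*(-1) + z^2.
The factored form is z*(-1 + z).
f) z*(-1 + z)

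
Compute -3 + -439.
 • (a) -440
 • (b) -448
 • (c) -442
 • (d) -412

-3 + -439 = -442
c) -442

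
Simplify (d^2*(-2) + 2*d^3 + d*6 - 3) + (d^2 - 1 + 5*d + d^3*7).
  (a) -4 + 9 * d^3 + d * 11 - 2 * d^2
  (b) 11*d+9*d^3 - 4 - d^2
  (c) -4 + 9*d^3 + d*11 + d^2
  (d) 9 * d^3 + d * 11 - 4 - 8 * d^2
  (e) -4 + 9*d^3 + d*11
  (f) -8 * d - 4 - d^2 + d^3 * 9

Adding the polynomials and combining like terms:
(d^2*(-2) + 2*d^3 + d*6 - 3) + (d^2 - 1 + 5*d + d^3*7)
= 11*d+9*d^3 - 4 - d^2
b) 11*d+9*d^3 - 4 - d^2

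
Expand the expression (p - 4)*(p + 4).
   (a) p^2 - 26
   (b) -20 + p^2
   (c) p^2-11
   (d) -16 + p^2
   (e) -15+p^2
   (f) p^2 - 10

Expanding (p - 4)*(p + 4):
= -16 + p^2
d) -16 + p^2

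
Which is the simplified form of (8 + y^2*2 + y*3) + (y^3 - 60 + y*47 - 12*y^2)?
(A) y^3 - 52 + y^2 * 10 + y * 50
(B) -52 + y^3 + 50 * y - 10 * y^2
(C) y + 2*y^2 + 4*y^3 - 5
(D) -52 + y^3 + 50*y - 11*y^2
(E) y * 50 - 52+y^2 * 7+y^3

Adding the polynomials and combining like terms:
(8 + y^2*2 + y*3) + (y^3 - 60 + y*47 - 12*y^2)
= -52 + y^3 + 50 * y - 10 * y^2
B) -52 + y^3 + 50 * y - 10 * y^2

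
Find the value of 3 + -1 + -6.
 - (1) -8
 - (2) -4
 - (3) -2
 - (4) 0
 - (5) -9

First: 3 + -1 = 2
Then: 2 + -6 = -4
2) -4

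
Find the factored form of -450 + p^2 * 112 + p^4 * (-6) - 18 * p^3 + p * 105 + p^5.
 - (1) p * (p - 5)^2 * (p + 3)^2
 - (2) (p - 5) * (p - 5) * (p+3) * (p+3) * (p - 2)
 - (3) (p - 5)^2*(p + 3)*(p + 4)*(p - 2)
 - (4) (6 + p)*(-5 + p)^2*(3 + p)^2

We need to factor -450 + p^2 * 112 + p^4 * (-6) - 18 * p^3 + p * 105 + p^5.
The factored form is (p - 5) * (p - 5) * (p+3) * (p+3) * (p - 2).
2) (p - 5) * (p - 5) * (p+3) * (p+3) * (p - 2)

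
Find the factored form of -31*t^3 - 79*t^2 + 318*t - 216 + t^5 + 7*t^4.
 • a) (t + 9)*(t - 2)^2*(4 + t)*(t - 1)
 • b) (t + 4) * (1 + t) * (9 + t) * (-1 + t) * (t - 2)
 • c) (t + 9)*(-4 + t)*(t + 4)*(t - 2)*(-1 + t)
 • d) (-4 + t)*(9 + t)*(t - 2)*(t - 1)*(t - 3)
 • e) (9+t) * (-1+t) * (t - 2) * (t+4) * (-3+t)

We need to factor -31*t^3 - 79*t^2 + 318*t - 216 + t^5 + 7*t^4.
The factored form is (9+t) * (-1+t) * (t - 2) * (t+4) * (-3+t).
e) (9+t) * (-1+t) * (t - 2) * (t+4) * (-3+t)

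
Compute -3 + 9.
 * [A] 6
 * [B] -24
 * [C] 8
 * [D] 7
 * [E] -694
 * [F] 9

-3 + 9 = 6
A) 6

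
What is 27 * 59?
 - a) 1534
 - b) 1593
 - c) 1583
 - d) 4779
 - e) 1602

27 * 59 = 1593
b) 1593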